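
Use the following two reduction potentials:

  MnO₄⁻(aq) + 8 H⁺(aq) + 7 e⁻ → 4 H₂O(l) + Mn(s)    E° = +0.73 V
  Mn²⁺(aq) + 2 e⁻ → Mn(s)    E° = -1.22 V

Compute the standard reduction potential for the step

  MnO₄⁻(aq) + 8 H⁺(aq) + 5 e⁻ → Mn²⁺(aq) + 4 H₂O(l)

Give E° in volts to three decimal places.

+1.510 V

Sequential free energies add, so n₃E°₃ = n₁E°₁ + n₂E°₂.
With n₃ = 7, and the known step contributing 2×(-1.22) V, the unknown satisfies 5·E° = 7×(+0.73) − 2×(-1.22) = +7.550.
E° = +7.550 / 5 = +1.510 V.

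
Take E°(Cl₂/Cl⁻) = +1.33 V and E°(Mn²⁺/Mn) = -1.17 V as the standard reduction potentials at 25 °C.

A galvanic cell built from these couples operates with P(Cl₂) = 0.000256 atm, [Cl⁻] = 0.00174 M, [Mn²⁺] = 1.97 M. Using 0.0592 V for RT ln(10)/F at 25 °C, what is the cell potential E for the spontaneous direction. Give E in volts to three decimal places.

Cl₂/Cl⁻ is the cathode (higher E°), Mn²⁺/Mn the anode: E°cell = +1.33 − (-1.17) = +2.50 V, n = 2.
Overall: Cl₂(g) + Mn(s) → 2 Cl⁻(aq) + Mn²⁺(aq)
Q = [Cl⁻]^2·[Mn²⁺] / (P(Cl₂)); log Q = -1.633.
E = E° − (0.0592/n) log Q = +2.50 − (0.0592/2)(-1.633) = +2.548 V.

+2.548 V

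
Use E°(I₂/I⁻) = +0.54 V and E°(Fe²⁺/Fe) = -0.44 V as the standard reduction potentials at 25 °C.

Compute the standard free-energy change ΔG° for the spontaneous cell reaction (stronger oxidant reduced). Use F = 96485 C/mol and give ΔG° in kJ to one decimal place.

-189.1 kJ

I₂/I⁻ (E° = +0.54 V) is the cathode; Fe²⁺/Fe (E° = -0.44 V) is the anode, so E°cell = +0.98 V.
Balancing electrons gives n = 2 (lcm of 2 and 2).
ΔG° = −nFE° = −(2)(96485)(+0.98) = -189,111 J = -189.1 kJ.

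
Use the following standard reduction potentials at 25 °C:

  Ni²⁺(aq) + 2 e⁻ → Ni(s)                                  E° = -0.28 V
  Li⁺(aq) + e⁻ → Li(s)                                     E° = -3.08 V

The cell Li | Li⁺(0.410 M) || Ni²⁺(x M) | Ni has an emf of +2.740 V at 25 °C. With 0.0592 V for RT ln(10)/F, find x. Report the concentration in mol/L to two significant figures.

0.0016 M

Ni²⁺/Ni is the cathode, Li⁺/Li the anode: E°cell = +2.80 V, n = 2.
Overall reaction: Ni²⁺(aq) + 2 Li(s) → Ni(s) + 2 Li⁺(aq); Q = [Li⁺]^2/[Ni²⁺]^1.
From E = E° − (0.0592/n) log Q: log Q = (E° − E)·n/0.0592 = (+2.80 − (+2.740))·2/0.0592 = 2.0270.
So 1·log[Ni²⁺] = 2·log(0.41) − log Q = -0.7744 − (2.0270) = -2.8014; [Ni²⁺] = 10^(-2.8014) ≈ 0.0016 M.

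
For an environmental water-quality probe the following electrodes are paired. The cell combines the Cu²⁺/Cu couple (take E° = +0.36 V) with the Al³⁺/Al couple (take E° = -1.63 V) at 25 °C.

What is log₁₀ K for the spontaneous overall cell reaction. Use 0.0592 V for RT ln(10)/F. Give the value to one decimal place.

201.7

Cathode: Cu²⁺/Cu; anode: Al³⁺/Al. E°cell = +1.99 V, n = 6.
log K = nE°cell / 0.0592 = (6)(+1.99) / 0.0592 = 201.7.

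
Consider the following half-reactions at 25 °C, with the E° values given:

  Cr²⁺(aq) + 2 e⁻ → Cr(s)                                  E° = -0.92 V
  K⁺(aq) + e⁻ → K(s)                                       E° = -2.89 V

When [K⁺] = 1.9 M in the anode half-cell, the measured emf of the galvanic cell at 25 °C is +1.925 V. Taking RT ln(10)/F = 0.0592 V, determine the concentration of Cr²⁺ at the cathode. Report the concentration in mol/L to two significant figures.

0.11 M

Cr²⁺/Cr is the cathode, K⁺/K the anode: E°cell = +1.97 V, n = 2.
Overall reaction: Cr²⁺(aq) + 2 K(s) → Cr(s) + 2 K⁺(aq); Q = [K⁺]^2/[Cr²⁺]^1.
From E = E° − (0.0592/n) log Q: log Q = (E° − E)·n/0.0592 = (+1.97 − (+1.925))·2/0.0592 = 1.5203.
So 1·log[Cr²⁺] = 2·log(1.9) − log Q = 0.5575 − (1.5203) = -0.9628; [Cr²⁺] = 10^(-0.9628) ≈ 0.11 M.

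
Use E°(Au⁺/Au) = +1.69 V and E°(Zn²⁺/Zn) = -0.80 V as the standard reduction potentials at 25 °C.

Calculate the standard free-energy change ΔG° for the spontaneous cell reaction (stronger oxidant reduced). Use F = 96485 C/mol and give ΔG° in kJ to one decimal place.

-480.5 kJ

Au⁺/Au (E° = +1.69 V) is the cathode; Zn²⁺/Zn (E° = -0.80 V) is the anode, so E°cell = +2.49 V.
Balancing electrons gives n = 2 (lcm of 1 and 2).
ΔG° = −nFE° = −(2)(96485)(+2.49) = -480,495 J = -480.5 kJ.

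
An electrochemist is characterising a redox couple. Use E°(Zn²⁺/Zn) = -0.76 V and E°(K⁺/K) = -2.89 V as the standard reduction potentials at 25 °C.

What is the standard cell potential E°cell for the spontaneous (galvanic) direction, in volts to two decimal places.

The Zn²⁺/Zn couple has the higher reduction potential, so it is the cathode; K⁺/K is oxidised at the anode.
E°cell = E°(cathode) − E°(anode) = (-0.76) − (-2.89) = +2.13 V.
Since E°cell > 0, the reaction is spontaneous under standard conditions.

+2.13 V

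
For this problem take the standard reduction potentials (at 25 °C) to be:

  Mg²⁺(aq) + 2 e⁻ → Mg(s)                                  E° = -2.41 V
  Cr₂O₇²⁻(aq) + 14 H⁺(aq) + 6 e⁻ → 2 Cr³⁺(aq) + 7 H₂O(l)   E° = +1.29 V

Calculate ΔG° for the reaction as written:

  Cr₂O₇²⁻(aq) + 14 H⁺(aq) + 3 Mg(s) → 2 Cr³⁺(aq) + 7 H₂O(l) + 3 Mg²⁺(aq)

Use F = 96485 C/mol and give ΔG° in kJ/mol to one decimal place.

-2142.0 kJ/mol

As written, Cr₂O₇²⁻/Cr³⁺ is reduced (cathode) and Mg²⁺/Mg is oxidised (anode), so E°cell = (+1.29) − (-2.41) = +3.70 V.
Balancing electrons gives n = 6.
ΔG° = −nFE° = −(6)(96485)(+3.70) = -2,141,967 J = -2142.0 kJ/mol.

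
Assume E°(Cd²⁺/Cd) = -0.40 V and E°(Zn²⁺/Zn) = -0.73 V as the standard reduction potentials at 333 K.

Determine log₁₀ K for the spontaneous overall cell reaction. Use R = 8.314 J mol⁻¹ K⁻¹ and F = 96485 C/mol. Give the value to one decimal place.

Cathode: Cd²⁺/Cd; anode: Zn²⁺/Zn. E°cell = (-0.40) − (-0.73) = +0.33 V, with n = 2.
ΔG° = −nFE° = −RT ln K, so ln K = nFE°/(RT) = (2)(96485)(+0.33) / ((8.314)(333)) = 23.001.
log₁₀ K = 23.001 / ln 10 = 10.0.

10.0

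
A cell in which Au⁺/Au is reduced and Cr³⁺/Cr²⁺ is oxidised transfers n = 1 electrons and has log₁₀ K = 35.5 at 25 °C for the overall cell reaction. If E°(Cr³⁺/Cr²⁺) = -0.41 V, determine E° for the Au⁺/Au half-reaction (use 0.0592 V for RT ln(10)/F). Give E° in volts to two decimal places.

E°cell = (0.0592/n)·log K = (0.0592/1)(35.5) = +2.102 V.
Since Au⁺/Au is the cathode and Cr³⁺/Cr²⁺ the anode, E°cell = E°(Au⁺/Au) − E°(Cr³⁺/Cr²⁺).
So E°(Au⁺/Au) = E°cell + E°(Cr³⁺/Cr²⁺) = +2.102 + (-0.41) = +1.69 V.

+1.69 V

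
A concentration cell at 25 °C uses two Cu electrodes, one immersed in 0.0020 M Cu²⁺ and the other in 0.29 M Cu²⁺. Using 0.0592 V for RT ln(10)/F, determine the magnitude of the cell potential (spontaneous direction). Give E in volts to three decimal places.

+0.064 V

For a concentration cell E°cell = 0. The 0.29 M side is the cathode (reduction is favoured where [Cu²⁺] is higher).
With n = 2, E = −(0.0592/2) log([Cu²⁺]ₐₙ/[Cu²⁺]꜀ₐₜ) = −(0.0592/2) log(0.002/0.29) = −(0.0592/2)(-2.161) = +0.064 V.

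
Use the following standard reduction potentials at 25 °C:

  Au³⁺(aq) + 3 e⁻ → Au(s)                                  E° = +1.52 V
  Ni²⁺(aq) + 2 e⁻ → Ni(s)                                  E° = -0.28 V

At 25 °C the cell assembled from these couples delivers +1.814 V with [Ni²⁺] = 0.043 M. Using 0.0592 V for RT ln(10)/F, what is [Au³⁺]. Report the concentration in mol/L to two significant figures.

0.046 M

Au³⁺/Au is the cathode, Ni²⁺/Ni the anode: E°cell = +1.80 V, n = 6.
Overall reaction: 2 Au³⁺(aq) + 3 Ni(s) → 2 Au(s) + 3 Ni²⁺(aq); Q = [Ni²⁺]^3/[Au³⁺]^2.
From E = E° − (0.0592/n) log Q: log Q = (E° − E)·n/0.0592 = (+1.80 − (+1.814))·6/0.0592 = -1.4189.
So 2·log[Au³⁺] = 3·log(0.043) − log Q = -4.0996 − (-1.4189) = -2.6807; log[Au³⁺] = -2.6807 / 2 = -1.3403; [Au³⁺] = 10^(-1.3403) ≈ 0.046 M.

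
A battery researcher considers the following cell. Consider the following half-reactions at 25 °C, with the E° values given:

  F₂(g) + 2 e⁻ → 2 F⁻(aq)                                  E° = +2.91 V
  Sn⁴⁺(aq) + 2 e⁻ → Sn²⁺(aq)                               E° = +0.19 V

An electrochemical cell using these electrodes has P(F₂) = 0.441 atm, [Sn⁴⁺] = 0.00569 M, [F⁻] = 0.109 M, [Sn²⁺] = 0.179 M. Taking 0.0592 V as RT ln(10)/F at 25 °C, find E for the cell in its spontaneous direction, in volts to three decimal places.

+2.811 V

F₂/F⁻ is the cathode (higher E°), Sn⁴⁺/Sn²⁺ the anode: E°cell = +2.91 − (+0.19) = +2.72 V, n = 2.
Overall: F₂(g) + Sn²⁺(aq) → 2 F⁻(aq) + Sn⁴⁺(aq)
Q = [F⁻]^2·[Sn⁴⁺] / (P(F₂)·[Sn²⁺]); log Q = -3.067.
E = E° − (0.0592/n) log Q = +2.72 − (0.0592/2)(-3.067) = +2.811 V.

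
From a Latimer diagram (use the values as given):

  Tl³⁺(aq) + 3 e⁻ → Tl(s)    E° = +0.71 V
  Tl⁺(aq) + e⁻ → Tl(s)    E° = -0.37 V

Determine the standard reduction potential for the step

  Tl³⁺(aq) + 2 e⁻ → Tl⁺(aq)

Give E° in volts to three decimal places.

Sequential free energies add, so n₃E°₃ = n₁E°₁ + n₂E°₂.
With n₃ = 3, and the known step contributing 1×(-0.37) V, the unknown satisfies 2·E° = 3×(+0.71) − 1×(-0.37) = +2.500.
E° = +2.500 / 2 = +1.250 V.

+1.250 V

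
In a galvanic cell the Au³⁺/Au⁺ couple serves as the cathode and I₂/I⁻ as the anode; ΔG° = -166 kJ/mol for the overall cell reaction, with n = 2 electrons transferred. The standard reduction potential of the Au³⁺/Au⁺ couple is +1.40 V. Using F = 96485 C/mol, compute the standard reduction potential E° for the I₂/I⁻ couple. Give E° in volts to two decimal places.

+0.54 V

E°cell = −ΔG°/(nF) = −(-166×10³)/((2)(96485)) = +0.860 V.
Since Au³⁺/Au⁺ is the cathode and I₂/I⁻ the anode, E°cell = E°(Au³⁺/Au⁺) − E°(I₂/I⁻).
So E°(I₂/I⁻) = E°(Au³⁺/Au⁺) − E°cell = (+1.40) − (+0.860) = +0.54 V.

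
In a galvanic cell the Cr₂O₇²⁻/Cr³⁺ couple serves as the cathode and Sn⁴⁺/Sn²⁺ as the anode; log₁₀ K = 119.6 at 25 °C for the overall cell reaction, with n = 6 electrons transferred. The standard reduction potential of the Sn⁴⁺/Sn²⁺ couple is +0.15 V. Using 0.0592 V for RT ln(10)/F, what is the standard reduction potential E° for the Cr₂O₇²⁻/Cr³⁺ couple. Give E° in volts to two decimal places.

E°cell = (0.0592/n)·log K = (0.0592/6)(119.6) = +1.180 V.
Since Cr₂O₇²⁻/Cr³⁺ is the cathode and Sn⁴⁺/Sn²⁺ the anode, E°cell = E°(Cr₂O₇²⁻/Cr³⁺) − E°(Sn⁴⁺/Sn²⁺).
So E°(Cr₂O₇²⁻/Cr³⁺) = E°cell + E°(Sn⁴⁺/Sn²⁺) = +1.180 + (+0.15) = +1.33 V.

+1.33 V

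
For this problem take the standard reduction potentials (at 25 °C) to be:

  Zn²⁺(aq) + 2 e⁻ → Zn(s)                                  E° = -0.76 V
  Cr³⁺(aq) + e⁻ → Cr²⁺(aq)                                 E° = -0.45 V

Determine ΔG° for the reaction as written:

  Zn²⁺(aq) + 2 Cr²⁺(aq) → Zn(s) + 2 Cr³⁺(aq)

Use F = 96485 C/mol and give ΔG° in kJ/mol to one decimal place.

+59.8 kJ/mol

As written, Zn²⁺/Zn is reduced (cathode) and Cr³⁺/Cr²⁺ is oxidised (anode), so E°cell = (-0.76) − (-0.45) = -0.31 V.
Balancing electrons gives n = 2.
ΔG° = −nFE° = −(2)(96485)(-0.31) = 59,821 J = +59.8 kJ/mol.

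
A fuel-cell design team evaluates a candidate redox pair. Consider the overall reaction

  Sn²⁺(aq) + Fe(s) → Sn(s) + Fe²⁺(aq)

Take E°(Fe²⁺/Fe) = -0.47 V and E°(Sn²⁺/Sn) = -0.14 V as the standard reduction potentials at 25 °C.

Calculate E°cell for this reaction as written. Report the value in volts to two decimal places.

The Sn²⁺/Sn couple has the higher reduction potential, so it is the cathode; Fe²⁺/Fe is oxidised at the anode.
E°cell = E°(cathode) − E°(anode) = (-0.14) − (-0.47) = +0.33 V.

+0.33 V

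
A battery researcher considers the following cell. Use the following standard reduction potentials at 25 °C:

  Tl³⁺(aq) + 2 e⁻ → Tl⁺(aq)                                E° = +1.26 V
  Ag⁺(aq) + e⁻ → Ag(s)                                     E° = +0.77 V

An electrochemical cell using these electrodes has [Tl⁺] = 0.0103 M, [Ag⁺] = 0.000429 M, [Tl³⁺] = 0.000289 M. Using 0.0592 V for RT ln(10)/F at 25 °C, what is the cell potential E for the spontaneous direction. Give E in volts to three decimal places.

Tl³⁺/Tl⁺ is the cathode (higher E°), Ag⁺/Ag the anode: E°cell = +1.26 − (+0.77) = +0.49 V, n = 2.
Overall: Tl³⁺(aq) + 2 Ag(s) → Tl⁺(aq) + 2 Ag⁺(aq)
Q = [Tl⁺]·[Ag⁺]^2 / ([Tl³⁺]); log Q = -5.183.
E = E° − (0.0592/n) log Q = +0.49 − (0.0592/2)(-5.183) = +0.643 V.

+0.643 V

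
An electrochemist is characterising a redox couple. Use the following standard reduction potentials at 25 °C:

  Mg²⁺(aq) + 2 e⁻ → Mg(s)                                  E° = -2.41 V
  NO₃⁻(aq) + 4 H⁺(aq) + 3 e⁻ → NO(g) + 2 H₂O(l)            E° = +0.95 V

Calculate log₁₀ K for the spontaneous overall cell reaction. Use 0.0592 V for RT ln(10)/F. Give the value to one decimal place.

340.5

Cathode: NO₃⁻/NO; anode: Mg²⁺/Mg. E°cell = +3.36 V, n = 6.
log K = nE°cell / 0.0592 = (6)(+3.36) / 0.0592 = 340.5.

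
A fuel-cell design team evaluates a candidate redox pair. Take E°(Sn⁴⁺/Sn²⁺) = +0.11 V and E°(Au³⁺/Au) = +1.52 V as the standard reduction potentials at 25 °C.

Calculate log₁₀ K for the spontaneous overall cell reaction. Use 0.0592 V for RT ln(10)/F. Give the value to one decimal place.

142.9

Cathode: Au³⁺/Au; anode: Sn⁴⁺/Sn²⁺. E°cell = +1.41 V, n = 6.
log K = nE°cell / 0.0592 = (6)(+1.41) / 0.0592 = 142.9.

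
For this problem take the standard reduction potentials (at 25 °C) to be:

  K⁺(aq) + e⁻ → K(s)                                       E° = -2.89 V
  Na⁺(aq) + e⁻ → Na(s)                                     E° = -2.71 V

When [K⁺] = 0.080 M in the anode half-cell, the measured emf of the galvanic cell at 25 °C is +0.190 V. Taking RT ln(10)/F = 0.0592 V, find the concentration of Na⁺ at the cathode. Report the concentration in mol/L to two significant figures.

Na⁺/Na is the cathode, K⁺/K the anode: E°cell = +0.18 V, n = 1.
Overall reaction: Na⁺(aq) + K(s) → Na(s) + K⁺(aq); Q = [K⁺]^1/[Na⁺]^1.
From E = E° − (0.0592/n) log Q: log Q = (E° − E)·n/0.0592 = (+0.18 − (+0.190))·1/0.0592 = -0.1689.
So 1·log[Na⁺] = 1·log(0.08) − log Q = -1.0969 − (-0.1689) = -0.9280; [Na⁺] = 10^(-0.9280) ≈ 0.12 M.

0.12 M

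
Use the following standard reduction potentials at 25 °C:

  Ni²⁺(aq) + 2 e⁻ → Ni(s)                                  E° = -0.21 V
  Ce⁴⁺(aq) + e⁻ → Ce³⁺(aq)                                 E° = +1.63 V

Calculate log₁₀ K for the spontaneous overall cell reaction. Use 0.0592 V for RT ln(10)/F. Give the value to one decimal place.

62.2

Cathode: Ce⁴⁺/Ce³⁺; anode: Ni²⁺/Ni. E°cell = +1.84 V, n = 2.
log K = nE°cell / 0.0592 = (2)(+1.84) / 0.0592 = 62.2.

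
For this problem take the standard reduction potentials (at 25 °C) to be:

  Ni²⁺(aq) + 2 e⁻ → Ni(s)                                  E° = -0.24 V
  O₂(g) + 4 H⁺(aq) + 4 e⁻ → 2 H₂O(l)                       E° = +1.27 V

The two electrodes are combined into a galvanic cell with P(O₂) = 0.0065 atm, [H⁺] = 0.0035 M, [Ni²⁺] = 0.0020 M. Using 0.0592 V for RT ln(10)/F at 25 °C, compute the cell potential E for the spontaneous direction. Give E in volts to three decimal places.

+1.412 V

O₂/H₂O is the cathode (higher E°), Ni²⁺/Ni the anode: E°cell = +1.27 − (-0.24) = +1.51 V, n = 4.
Overall: O₂(g) + 4 H⁺(aq) + 2 Ni(s) → 2 H₂O(l) + 2 Ni²⁺(aq)
Q = [Ni²⁺]^2 / (P(O₂)·[H⁺]^4); log Q = 6.613.
E = E° − (0.0592/n) log Q = +1.51 − (0.0592/4)(6.613) = +1.412 V.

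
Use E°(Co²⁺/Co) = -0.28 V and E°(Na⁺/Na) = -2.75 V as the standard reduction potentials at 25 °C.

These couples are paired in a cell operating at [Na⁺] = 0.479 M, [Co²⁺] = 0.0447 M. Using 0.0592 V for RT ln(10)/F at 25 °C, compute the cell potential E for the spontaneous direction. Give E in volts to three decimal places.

Co²⁺/Co is the cathode (higher E°), Na⁺/Na the anode: E°cell = -0.28 − (-2.75) = +2.47 V, n = 2.
Overall: Co²⁺(aq) + 2 Na(s) → Co(s) + 2 Na⁺(aq)
Q = [Na⁺]^2 / ([Co²⁺]); log Q = 0.710.
E = E° − (0.0592/n) log Q = +2.47 − (0.0592/2)(0.710) = +2.449 V.

+2.449 V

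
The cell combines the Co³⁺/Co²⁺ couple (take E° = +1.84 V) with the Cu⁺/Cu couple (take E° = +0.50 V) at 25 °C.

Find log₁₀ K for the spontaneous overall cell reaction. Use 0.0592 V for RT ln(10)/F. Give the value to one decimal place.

Cathode: Co³⁺/Co²⁺; anode: Cu⁺/Cu. E°cell = +1.34 V, n = 1.
log K = nE°cell / 0.0592 = (1)(+1.34) / 0.0592 = 22.6.

22.6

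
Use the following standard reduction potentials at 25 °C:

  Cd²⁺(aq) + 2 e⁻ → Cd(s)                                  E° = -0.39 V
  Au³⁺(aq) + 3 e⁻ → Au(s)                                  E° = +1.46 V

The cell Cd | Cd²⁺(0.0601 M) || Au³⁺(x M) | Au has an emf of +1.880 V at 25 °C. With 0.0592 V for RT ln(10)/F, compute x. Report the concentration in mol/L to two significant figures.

Au³⁺/Au is the cathode, Cd²⁺/Cd the anode: E°cell = +1.85 V, n = 6.
Overall reaction: 2 Au³⁺(aq) + 3 Cd(s) → 2 Au(s) + 3 Cd²⁺(aq); Q = [Cd²⁺]^3/[Au³⁺]^2.
From E = E° − (0.0592/n) log Q: log Q = (E° − E)·n/0.0592 = (+1.85 − (+1.880))·6/0.0592 = -3.0405.
So 2·log[Au³⁺] = 3·log(0.0601) − log Q = -3.6634 − (-3.0405) = -0.6229; log[Au³⁺] = -0.6229 / 2 = -0.3115; [Au³⁺] = 10^(-0.3115) ≈ 0.49 M.

0.49 M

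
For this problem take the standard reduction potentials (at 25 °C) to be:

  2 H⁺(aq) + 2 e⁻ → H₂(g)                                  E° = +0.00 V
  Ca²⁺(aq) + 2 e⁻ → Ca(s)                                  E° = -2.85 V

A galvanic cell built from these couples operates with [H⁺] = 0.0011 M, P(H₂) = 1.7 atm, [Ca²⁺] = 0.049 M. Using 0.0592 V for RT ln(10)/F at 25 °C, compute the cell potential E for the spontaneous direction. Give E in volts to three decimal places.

+2.707 V

H⁺/H₂ is the cathode (higher E°), Ca²⁺/Ca the anode: E°cell = +0.00 − (-2.85) = +2.85 V, n = 2.
Overall: 2 H⁺(aq) + Ca(s) → H₂(g) + Ca²⁺(aq)
Q = P(H₂)·[Ca²⁺] / ([H⁺]^2); log Q = 4.838.
E = E° − (0.0592/n) log Q = +2.85 − (0.0592/2)(4.838) = +2.707 V.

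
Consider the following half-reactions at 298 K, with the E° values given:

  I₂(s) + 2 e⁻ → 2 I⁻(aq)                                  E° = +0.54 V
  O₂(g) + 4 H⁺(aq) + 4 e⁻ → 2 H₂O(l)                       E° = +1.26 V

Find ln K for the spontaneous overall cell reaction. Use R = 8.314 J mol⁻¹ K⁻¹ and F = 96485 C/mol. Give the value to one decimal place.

Cathode: O₂/H₂O; anode: I₂/I⁻. E°cell = (+1.26) − (+0.54) = +0.72 V, with n = 4.
ΔG° = −nFE° = −RT ln K, so ln K = nFE°/(RT) = (4)(96485)(+0.72) / ((8.314)(298)) = 112.157.

112.2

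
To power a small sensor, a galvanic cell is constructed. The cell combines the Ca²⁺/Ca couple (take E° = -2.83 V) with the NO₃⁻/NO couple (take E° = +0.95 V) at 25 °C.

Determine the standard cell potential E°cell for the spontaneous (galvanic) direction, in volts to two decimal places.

+3.78 V

The NO₃⁻/NO couple has the higher reduction potential, so it is the cathode; Ca²⁺/Ca is oxidised at the anode.
E°cell = E°(cathode) − E°(anode) = (+0.95) − (-2.83) = +3.78 V.
Since E°cell > 0, the reaction is spontaneous under standard conditions.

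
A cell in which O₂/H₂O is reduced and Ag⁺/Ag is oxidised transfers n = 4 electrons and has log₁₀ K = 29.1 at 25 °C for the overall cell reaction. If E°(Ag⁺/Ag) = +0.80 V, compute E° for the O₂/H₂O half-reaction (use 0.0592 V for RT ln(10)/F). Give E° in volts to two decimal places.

+1.23 V

E°cell = (0.0592/n)·log K = (0.0592/4)(29.1) = +0.431 V.
Since O₂/H₂O is the cathode and Ag⁺/Ag the anode, E°cell = E°(O₂/H₂O) − E°(Ag⁺/Ag).
So E°(O₂/H₂O) = E°cell + E°(Ag⁺/Ag) = +0.431 + (+0.80) = +1.23 V.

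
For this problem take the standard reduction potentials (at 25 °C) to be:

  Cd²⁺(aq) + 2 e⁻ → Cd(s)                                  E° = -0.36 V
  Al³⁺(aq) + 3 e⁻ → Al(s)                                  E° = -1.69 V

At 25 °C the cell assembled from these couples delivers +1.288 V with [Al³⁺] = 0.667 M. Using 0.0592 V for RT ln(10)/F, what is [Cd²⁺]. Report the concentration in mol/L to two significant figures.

0.029 M

Cd²⁺/Cd is the cathode, Al³⁺/Al the anode: E°cell = +1.33 V, n = 6.
Overall reaction: 3 Cd²⁺(aq) + 2 Al(s) → 3 Cd(s) + 2 Al³⁺(aq); Q = [Al³⁺]^2/[Cd²⁺]^3.
From E = E° − (0.0592/n) log Q: log Q = (E° − E)·n/0.0592 = (+1.33 − (+1.288))·6/0.0592 = 4.2568.
So 3·log[Cd²⁺] = 2·log(0.667) − log Q = -0.3517 − (4.2568) = -4.6085; log[Cd²⁺] = -4.6085 / 3 = -1.5362; [Cd²⁺] = 10^(-1.5362) ≈ 0.029 M.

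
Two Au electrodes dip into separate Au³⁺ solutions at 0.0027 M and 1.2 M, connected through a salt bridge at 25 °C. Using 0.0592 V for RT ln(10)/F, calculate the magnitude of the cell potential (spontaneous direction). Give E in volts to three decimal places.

For a concentration cell E°cell = 0. The 1.2 M side is the cathode (reduction is favoured where [Au³⁺] is higher).
With n = 3, E = −(0.0592/3) log([Au³⁺]ₐₙ/[Au³⁺]꜀ₐₜ) = −(0.0592/3) log(0.0027/1.2) = −(0.0592/3)(-2.648) = +0.052 V.

+0.052 V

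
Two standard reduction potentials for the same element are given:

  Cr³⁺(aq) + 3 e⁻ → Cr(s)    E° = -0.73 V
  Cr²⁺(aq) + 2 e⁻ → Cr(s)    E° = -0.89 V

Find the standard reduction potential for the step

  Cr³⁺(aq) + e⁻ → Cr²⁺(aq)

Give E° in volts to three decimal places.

Sequential free energies add, so n₃E°₃ = n₁E°₁ + n₂E°₂.
With n₃ = 3, and the known step contributing 2×(-0.89) V, the unknown satisfies 1·E° = 3×(-0.73) − 2×(-0.89) = -0.410.
E° = -0.410 / 1 = -0.410 V.

-0.410 V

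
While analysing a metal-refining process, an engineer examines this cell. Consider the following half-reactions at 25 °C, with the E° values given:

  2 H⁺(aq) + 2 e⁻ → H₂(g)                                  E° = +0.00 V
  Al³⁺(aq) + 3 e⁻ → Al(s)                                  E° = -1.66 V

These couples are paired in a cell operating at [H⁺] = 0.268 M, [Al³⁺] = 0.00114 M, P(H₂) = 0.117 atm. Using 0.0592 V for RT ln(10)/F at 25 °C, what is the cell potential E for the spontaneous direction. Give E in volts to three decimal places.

H⁺/H₂ is the cathode (higher E°), Al³⁺/Al the anode: E°cell = +0.00 − (-1.66) = +1.66 V, n = 6.
Overall: 6 H⁺(aq) + 2 Al(s) → 3 H₂(g) + 2 Al³⁺(aq)
Q = P(H₂)^3·[Al³⁺]^2 / ([H⁺]^6); log Q = -5.250.
E = E° − (0.0592/n) log Q = +1.66 − (0.0592/6)(-5.250) = +1.712 V.

+1.712 V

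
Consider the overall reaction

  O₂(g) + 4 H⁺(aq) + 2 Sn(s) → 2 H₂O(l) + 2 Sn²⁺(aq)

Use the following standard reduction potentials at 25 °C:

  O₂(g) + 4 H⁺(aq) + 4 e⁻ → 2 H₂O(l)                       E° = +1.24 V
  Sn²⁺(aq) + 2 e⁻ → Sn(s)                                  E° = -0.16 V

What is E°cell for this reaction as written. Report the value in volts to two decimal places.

The O₂/H₂O couple has the higher reduction potential, so it is the cathode; Sn²⁺/Sn is oxidised at the anode.
E°cell = E°(cathode) − E°(anode) = (+1.24) − (-0.16) = +1.40 V.

+1.40 V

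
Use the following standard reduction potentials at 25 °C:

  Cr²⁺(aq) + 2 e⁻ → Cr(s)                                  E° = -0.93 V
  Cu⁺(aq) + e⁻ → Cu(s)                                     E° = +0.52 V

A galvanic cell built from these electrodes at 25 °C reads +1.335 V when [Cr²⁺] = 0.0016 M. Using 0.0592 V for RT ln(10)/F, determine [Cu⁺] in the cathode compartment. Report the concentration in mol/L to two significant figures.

0.00046 M

Cu⁺/Cu is the cathode, Cr²⁺/Cr the anode: E°cell = +1.45 V, n = 2.
Overall reaction: 2 Cu⁺(aq) + Cr(s) → 2 Cu(s) + Cr²⁺(aq); Q = [Cr²⁺]^1/[Cu⁺]^2.
From E = E° − (0.0592/n) log Q: log Q = (E° − E)·n/0.0592 = (+1.45 − (+1.335))·2/0.0592 = 3.8851.
So 2·log[Cu⁺] = 1·log(0.0016) − log Q = -2.7959 − (3.8851) = -6.6810; log[Cu⁺] = -6.6810 / 2 = -3.3405; [Cu⁺] = 10^(-3.3405) ≈ 0.00046 M.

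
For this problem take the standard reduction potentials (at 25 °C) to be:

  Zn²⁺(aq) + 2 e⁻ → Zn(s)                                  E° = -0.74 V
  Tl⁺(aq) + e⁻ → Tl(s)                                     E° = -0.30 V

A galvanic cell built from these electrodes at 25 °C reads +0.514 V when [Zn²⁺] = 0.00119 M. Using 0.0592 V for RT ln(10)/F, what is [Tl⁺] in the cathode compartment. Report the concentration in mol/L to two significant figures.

Tl⁺/Tl is the cathode, Zn²⁺/Zn the anode: E°cell = +0.44 V, n = 2.
Overall reaction: 2 Tl⁺(aq) + Zn(s) → 2 Tl(s) + Zn²⁺(aq); Q = [Zn²⁺]^1/[Tl⁺]^2.
From E = E° − (0.0592/n) log Q: log Q = (E° − E)·n/0.0592 = (+0.44 − (+0.514))·2/0.0592 = -2.5000.
So 2·log[Tl⁺] = 1·log(0.00119) − log Q = -2.9245 − (-2.5000) = -0.4245; log[Tl⁺] = -0.4245 / 2 = -0.2122; [Tl⁺] = 10^(-0.2122) ≈ 0.61 M.

0.61 M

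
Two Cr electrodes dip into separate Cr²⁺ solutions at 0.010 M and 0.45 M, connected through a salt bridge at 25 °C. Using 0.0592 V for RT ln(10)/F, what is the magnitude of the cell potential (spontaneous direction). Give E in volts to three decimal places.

For a concentration cell E°cell = 0. The 0.45 M side is the cathode (reduction is favoured where [Cr²⁺] is higher).
With n = 2, E = −(0.0592/2) log([Cr²⁺]ₐₙ/[Cr²⁺]꜀ₐₜ) = −(0.0592/2) log(0.01/0.45) = −(0.0592/2)(-1.653) = +0.049 V.

+0.049 V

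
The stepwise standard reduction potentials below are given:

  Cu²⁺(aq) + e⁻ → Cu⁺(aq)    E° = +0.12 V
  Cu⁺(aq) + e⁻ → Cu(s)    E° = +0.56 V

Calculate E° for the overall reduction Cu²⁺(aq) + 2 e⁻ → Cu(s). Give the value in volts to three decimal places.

Standard free energies of sequential steps add: ΔG°₃ = ΔG°₁ + ΔG°₂, so n₃E°₃ = n₁E°₁ + n₂E°₂.
E°₃ = (1×+0.12 + 1×+0.56) / 2 = (+0.680) / 2 = +0.340 V.

+0.340 V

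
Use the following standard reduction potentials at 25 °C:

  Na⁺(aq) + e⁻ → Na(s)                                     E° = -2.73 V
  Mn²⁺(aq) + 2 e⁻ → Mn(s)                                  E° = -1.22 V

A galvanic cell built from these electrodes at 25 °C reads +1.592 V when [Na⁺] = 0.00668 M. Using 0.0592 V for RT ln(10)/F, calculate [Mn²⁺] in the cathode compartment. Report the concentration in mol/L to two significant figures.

0.026 M

Mn²⁺/Mn is the cathode, Na⁺/Na the anode: E°cell = +1.51 V, n = 2.
Overall reaction: Mn²⁺(aq) + 2 Na(s) → Mn(s) + 2 Na⁺(aq); Q = [Na⁺]^2/[Mn²⁺]^1.
From E = E° − (0.0592/n) log Q: log Q = (E° − E)·n/0.0592 = (+1.51 − (+1.592))·2/0.0592 = -2.7703.
So 1·log[Mn²⁺] = 2·log(0.00668) − log Q = -4.3504 − (-2.7703) = -1.5801; [Mn²⁺] = 10^(-1.5801) ≈ 0.026 M.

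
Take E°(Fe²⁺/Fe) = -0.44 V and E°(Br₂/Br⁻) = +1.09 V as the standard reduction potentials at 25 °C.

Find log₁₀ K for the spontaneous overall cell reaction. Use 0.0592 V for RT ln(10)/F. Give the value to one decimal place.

Cathode: Br₂/Br⁻; anode: Fe²⁺/Fe. E°cell = +1.53 V, n = 2.
log K = nE°cell / 0.0592 = (2)(+1.53) / 0.0592 = 51.7.

51.7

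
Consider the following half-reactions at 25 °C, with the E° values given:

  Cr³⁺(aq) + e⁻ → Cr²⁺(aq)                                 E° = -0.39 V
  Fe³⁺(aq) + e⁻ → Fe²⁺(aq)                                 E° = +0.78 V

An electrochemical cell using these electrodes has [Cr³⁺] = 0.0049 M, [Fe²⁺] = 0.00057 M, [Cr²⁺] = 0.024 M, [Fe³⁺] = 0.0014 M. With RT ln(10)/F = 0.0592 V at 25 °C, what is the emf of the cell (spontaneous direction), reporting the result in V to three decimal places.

Fe³⁺/Fe²⁺ is the cathode (higher E°), Cr³⁺/Cr²⁺ the anode: E°cell = +0.78 − (-0.39) = +1.17 V, n = 1.
Overall: Fe³⁺(aq) + Cr²⁺(aq) → Fe²⁺(aq) + Cr³⁺(aq)
Q = [Fe²⁺]·[Cr³⁺] / ([Fe³⁺]·[Cr²⁺]); log Q = -1.080.
E = E° − (0.0592/n) log Q = +1.17 − (0.0592/1)(-1.080) = +1.234 V.

+1.234 V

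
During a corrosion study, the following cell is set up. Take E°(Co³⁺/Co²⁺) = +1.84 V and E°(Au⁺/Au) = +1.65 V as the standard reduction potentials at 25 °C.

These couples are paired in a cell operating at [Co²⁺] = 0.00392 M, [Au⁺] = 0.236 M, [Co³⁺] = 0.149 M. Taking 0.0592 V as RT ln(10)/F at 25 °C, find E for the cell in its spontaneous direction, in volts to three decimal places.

+0.321 V

Co³⁺/Co²⁺ is the cathode (higher E°), Au⁺/Au the anode: E°cell = +1.84 − (+1.65) = +0.19 V, n = 1.
Overall: Co³⁺(aq) + Au(s) → Co²⁺(aq) + Au⁺(aq)
Q = [Co²⁺]·[Au⁺] / ([Co³⁺]); log Q = -2.207.
E = E° − (0.0592/n) log Q = +0.19 − (0.0592/1)(-2.207) = +0.321 V.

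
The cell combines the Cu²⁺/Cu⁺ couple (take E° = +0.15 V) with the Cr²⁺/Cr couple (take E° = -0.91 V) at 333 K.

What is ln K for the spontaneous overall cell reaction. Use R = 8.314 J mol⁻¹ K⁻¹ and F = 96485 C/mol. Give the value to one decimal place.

73.9

Cathode: Cu²⁺/Cu⁺; anode: Cr²⁺/Cr. E°cell = (+0.15) − (-0.91) = +1.06 V, with n = 2.
ΔG° = −nFE° = −RT ln K, so ln K = nFE°/(RT) = (2)(96485)(+1.06) / ((8.314)(333)) = 73.882.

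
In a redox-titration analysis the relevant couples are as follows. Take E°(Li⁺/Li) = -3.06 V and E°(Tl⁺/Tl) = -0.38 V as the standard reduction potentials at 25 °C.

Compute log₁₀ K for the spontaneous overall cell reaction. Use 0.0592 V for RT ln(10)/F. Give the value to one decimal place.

Cathode: Tl⁺/Tl; anode: Li⁺/Li. E°cell = +2.68 V, n = 1.
log K = nE°cell / 0.0592 = (1)(+2.68) / 0.0592 = 45.3.

45.3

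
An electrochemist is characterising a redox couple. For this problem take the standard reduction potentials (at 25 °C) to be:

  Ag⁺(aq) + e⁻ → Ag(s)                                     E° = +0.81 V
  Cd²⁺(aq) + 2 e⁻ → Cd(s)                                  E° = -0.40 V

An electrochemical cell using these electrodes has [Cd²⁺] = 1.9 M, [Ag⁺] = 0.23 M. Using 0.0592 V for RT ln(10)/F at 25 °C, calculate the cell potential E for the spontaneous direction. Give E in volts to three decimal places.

+1.164 V

Ag⁺/Ag is the cathode (higher E°), Cd²⁺/Cd the anode: E°cell = +0.81 − (-0.40) = +1.21 V, n = 2.
Overall: 2 Ag⁺(aq) + Cd(s) → 2 Ag(s) + Cd²⁺(aq)
Q = [Cd²⁺] / ([Ag⁺]^2); log Q = 1.555.
E = E° − (0.0592/n) log Q = +1.21 − (0.0592/2)(1.555) = +1.164 V.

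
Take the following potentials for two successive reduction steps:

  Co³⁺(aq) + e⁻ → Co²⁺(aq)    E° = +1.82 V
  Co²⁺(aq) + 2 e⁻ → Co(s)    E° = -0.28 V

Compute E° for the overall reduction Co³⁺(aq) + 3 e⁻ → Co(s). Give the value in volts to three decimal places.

Since ΔG° = −nFE° is additive over sequential reductions, n₃E°₃ = n₁E°₁ + n₂E°₂.
E°₃ = (1×+1.82 + 2×-0.28) / 3 = (+1.260) / 3 = +0.420 V.
E° values themselves are not directly additive — weighting by electron count is essential.

+0.420 V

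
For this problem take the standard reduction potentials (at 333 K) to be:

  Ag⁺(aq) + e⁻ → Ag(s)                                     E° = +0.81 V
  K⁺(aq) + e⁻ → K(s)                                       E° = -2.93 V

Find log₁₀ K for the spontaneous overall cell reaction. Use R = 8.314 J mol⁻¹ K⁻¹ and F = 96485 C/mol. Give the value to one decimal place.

56.6

Cathode: Ag⁺/Ag; anode: K⁺/K. E°cell = (+0.81) − (-2.93) = +3.74 V, with n = 1.
ΔG° = −nFE° = −RT ln K, so ln K = nFE°/(RT) = (1)(96485)(+3.74) / ((8.314)(333)) = 130.340.
log₁₀ K = 130.340 / ln 10 = 56.6.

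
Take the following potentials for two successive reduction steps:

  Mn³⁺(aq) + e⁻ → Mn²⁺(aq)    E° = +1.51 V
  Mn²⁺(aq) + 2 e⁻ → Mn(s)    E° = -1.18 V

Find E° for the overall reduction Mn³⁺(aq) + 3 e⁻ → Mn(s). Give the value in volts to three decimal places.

Standard free energies of sequential steps add: ΔG°₃ = ΔG°₁ + ΔG°₂, so n₃E°₃ = n₁E°₁ + n₂E°₂.
E°₃ = (1×+1.51 + 2×-1.18) / 3 = (-0.850) / 3 = -0.283 V.
E° values themselves are not directly additive — weighting by electron count is essential.

-0.283 V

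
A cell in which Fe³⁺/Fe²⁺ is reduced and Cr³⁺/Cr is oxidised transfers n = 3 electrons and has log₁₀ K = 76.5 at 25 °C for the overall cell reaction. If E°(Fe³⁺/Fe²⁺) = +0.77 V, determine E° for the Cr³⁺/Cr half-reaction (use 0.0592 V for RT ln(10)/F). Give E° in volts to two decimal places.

-0.74 V

E°cell = (0.0592/n)·log K = (0.0592/3)(76.5) = +1.510 V.
Since Fe³⁺/Fe²⁺ is the cathode and Cr³⁺/Cr the anode, E°cell = E°(Fe³⁺/Fe²⁺) − E°(Cr³⁺/Cr).
So E°(Cr³⁺/Cr) = E°(Fe³⁺/Fe²⁺) − E°cell = (+0.77) − (+1.510) = -0.74 V.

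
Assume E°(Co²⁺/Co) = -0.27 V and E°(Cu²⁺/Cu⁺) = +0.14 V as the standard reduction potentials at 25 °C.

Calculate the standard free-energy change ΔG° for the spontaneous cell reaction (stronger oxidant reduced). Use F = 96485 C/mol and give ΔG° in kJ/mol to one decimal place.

Cu²⁺/Cu⁺ (E° = +0.14 V) is the cathode; Co²⁺/Co (E° = -0.27 V) is the anode, so E°cell = +0.41 V.
Balancing electrons gives n = 2 (lcm of 1 and 2).
ΔG° = −nFE° = −(2)(96485)(+0.41) = -79,118 J = -79.1 kJ/mol.

-79.1 kJ/mol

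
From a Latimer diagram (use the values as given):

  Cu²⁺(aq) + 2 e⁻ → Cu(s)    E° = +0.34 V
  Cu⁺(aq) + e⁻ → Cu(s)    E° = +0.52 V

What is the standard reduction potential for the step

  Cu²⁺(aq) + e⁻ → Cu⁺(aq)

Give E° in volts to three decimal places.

Sequential free energies add, so n₃E°₃ = n₁E°₁ + n₂E°₂.
With n₃ = 2, and the known step contributing 1×(+0.52) V, the unknown satisfies 1·E° = 2×(+0.34) − 1×(+0.52) = +0.160.
E° = +0.160 / 1 = +0.160 V.

+0.160 V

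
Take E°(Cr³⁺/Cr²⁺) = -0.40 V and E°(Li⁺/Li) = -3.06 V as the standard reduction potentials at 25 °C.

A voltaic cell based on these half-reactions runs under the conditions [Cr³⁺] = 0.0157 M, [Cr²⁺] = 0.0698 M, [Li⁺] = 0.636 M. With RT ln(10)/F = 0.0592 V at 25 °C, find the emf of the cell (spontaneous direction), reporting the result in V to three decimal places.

Cr³⁺/Cr²⁺ is the cathode (higher E°), Li⁺/Li the anode: E°cell = -0.40 − (-3.06) = +2.66 V, n = 1.
Overall: Cr³⁺(aq) + Li(s) → Cr²⁺(aq) + Li⁺(aq)
Q = [Cr²⁺]·[Li⁺] / ([Cr³⁺]); log Q = 0.451.
E = E° − (0.0592/n) log Q = +2.66 − (0.0592/1)(0.451) = +2.633 V.

+2.633 V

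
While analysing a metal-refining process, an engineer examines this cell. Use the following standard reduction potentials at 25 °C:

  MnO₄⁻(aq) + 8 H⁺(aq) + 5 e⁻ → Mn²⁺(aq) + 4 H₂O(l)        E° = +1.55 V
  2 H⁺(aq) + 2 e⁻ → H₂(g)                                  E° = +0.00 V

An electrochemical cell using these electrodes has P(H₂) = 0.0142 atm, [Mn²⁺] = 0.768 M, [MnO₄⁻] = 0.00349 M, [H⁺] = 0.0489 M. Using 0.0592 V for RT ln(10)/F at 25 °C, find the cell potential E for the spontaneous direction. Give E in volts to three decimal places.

MnO₄⁻/Mn²⁺ is the cathode (higher E°), H⁺/H₂ the anode: E°cell = +1.55 − (+0.00) = +1.55 V, n = 10.
Overall: 2 MnO₄⁻(aq) + 6 H⁺(aq) + 5 H₂(g) → 2 Mn²⁺(aq) + 8 H₂O(l)
Q = [Mn²⁺]^2 / ([MnO₄⁻]^2·[H⁺]^6·P(H₂)^5); log Q = 21.788.
E = E° − (0.0592/n) log Q = +1.55 − (0.0592/10)(21.788) = +1.421 V.

+1.421 V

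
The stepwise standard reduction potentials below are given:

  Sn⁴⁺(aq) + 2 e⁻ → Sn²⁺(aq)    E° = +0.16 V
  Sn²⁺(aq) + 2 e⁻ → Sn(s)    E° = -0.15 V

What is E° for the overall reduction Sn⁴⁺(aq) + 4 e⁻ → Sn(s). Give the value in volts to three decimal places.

+0.005 V

Adding the free-energy changes (−nFE°) of the two steps gives −n₃FE°₃ = −n₁FE°₁ − n₂FE°₂.
E°₃ = (2×+0.16 + 2×-0.15) / 4 = (+0.020) / 4 = +0.005 V.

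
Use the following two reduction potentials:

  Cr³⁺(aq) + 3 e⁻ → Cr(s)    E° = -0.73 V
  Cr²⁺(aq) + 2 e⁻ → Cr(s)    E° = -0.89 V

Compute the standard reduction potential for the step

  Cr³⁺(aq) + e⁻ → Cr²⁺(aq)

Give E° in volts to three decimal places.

Sequential free energies add, so n₃E°₃ = n₁E°₁ + n₂E°₂.
With n₃ = 3, and the known step contributing 2×(-0.89) V, the unknown satisfies 1·E° = 3×(-0.73) − 2×(-0.89) = -0.410.
E° = -0.410 / 1 = -0.410 V.

-0.410 V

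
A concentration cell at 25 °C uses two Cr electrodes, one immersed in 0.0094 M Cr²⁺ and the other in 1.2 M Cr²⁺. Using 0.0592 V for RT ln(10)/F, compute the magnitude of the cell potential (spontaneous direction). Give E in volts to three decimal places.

For a concentration cell E°cell = 0. The 1.2 M side is the cathode (reduction is favoured where [Cr²⁺] is higher).
With n = 2, E = −(0.0592/2) log([Cr²⁺]ₐₙ/[Cr²⁺]꜀ₐₜ) = −(0.0592/2) log(0.0094/1.2) = −(0.0592/2)(-2.106) = +0.062 V.

+0.062 V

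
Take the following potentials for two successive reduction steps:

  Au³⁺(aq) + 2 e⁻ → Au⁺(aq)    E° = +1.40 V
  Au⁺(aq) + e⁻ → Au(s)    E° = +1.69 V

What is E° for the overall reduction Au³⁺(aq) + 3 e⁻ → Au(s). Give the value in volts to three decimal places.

+1.497 V

Adding the free-energy changes (−nFE°) of the two steps gives −n₃FE°₃ = −n₁FE°₁ − n₂FE°₂.
E°₃ = (2×+1.40 + 1×+1.69) / 3 = (+4.490) / 3 = +1.497 V.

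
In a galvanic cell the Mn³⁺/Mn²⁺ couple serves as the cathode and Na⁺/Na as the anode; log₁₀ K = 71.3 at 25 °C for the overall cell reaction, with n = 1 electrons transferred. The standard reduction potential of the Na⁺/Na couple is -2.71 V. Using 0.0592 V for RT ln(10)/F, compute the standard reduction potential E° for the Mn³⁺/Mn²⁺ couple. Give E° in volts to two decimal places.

+1.51 V

E°cell = (0.0592/n)·log K = (0.0592/1)(71.3) = +4.221 V.
Since Mn³⁺/Mn²⁺ is the cathode and Na⁺/Na the anode, E°cell = E°(Mn³⁺/Mn²⁺) − E°(Na⁺/Na).
So E°(Mn³⁺/Mn²⁺) = E°cell + E°(Na⁺/Na) = +4.221 + (-2.71) = +1.51 V.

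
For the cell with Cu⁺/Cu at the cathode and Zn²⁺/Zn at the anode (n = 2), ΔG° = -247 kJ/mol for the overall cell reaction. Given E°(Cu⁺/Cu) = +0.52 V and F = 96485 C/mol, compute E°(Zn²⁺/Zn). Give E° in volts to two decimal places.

-0.76 V

E°cell = −ΔG°/(nF) = −(-247×10³)/((2)(96485)) = +1.280 V.
Since Cu⁺/Cu is the cathode and Zn²⁺/Zn the anode, E°cell = E°(Cu⁺/Cu) − E°(Zn²⁺/Zn).
So E°(Zn²⁺/Zn) = E°(Cu⁺/Cu) − E°cell = (+0.52) − (+1.280) = -0.76 V.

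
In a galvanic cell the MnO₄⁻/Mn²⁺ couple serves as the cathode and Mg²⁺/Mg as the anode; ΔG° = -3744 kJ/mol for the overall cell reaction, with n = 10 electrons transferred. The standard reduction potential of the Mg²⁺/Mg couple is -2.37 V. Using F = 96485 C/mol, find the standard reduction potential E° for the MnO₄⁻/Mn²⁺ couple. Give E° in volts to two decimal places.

+1.51 V

E°cell = −ΔG°/(nF) = −(-3744×10³)/((10)(96485)) = +3.880 V.
Since MnO₄⁻/Mn²⁺ is the cathode and Mg²⁺/Mg the anode, E°cell = E°(MnO₄⁻/Mn²⁺) − E°(Mg²⁺/Mg).
So E°(MnO₄⁻/Mn²⁺) = E°cell + E°(Mg²⁺/Mg) = +3.880 + (-2.37) = +1.51 V.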